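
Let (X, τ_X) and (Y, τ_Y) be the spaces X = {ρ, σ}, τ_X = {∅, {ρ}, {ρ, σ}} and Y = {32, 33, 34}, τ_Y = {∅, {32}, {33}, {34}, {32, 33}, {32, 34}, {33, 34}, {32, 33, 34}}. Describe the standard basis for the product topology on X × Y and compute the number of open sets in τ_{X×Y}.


Basis B = {∅ × ∅, {ρ} × {32}, {ρ} × {33}, {ρ} × {34}, {ρ} × {32, 33}, {ρ} × {32, 34}, {ρ, σ} × {32}, {ρ} × {33, 34}, {ρ, σ} × {33}, {ρ, σ} × {34}, {ρ} × {32, 33, 34}, {ρ, σ} × {32, 33}, {ρ, σ} × {32, 34}, {ρ, σ} × {33, 34}, {ρ, σ} × {32, 33, 34}}; |τ_{X×Y}| = 27.

Enumerate products U × V with U ∈ τ_X, V ∈ τ_Y (deduplicated):
  ∅ × ∅ = {} (∅)
  {ρ} × {32} = {(ρ,32)}
  {ρ} × {33} = {(ρ,33)}
  {ρ} × {34} = {(ρ,34)}
  {ρ} × {32, 33} = {(ρ,32), (ρ,33)}
  {ρ} × {32, 34} = {(ρ,32), (ρ,34)}
  {ρ, σ} × {32} = {(ρ,32), (σ,32)}
  {ρ} × {33, 34} = {(ρ,33), (ρ,34)}
  {ρ, σ} × {33} = {(ρ,33), (σ,33)}
  {ρ, σ} × {34} = {(ρ,34), (σ,34)}
  {ρ} × {32, 33, 34} = {(ρ,32), (ρ,33), (ρ,34)}
  {ρ, σ} × {32, 33} = {(ρ,32), (ρ,33), (σ,32), (σ,33)}
  {ρ, σ} × {32, 34} = {(ρ,32), (ρ,34), (σ,32), (σ,34)}
  {ρ, σ} × {33, 34} = {(ρ,33), (ρ,34), (σ,33), (σ,34)}
  {ρ, σ} × {32, 33, 34} = {(ρ,32), (ρ,33), (ρ,34), (σ,32), (σ,33), (σ,34)}
These 15 distinct sets form the basis B.
Close under arbitrary unions to get τ_{X×Y}; counting gives |τ_{X×Y}| = 27.


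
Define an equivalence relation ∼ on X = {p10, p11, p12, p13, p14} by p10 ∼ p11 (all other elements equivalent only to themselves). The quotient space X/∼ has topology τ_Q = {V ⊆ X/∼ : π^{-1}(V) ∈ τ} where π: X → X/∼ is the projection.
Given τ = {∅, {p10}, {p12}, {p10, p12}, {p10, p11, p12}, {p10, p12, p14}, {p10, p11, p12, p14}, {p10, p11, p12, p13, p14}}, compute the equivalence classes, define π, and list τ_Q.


X/∼ = {[p10=p11], [p12], [p13], [p14]}; |τ_Q| = 5.

Equivalence classes: [p10=p11], [p12], [p13], [p14].
Quotient map π: X → X/∼ sends p10 ↦ [p10=p11], p11 ↦ [p10=p11], p12 ↦ [p12], p13 ↦ [p13], p14 ↦ [p14].
For each subset V ⊆ X/∼, compute π^{-1}(V) ⊆ X and check whether π^{-1}(V) ∈ τ. V is open in τ_Q iff π^{-1}(V) ∈ τ.
  V = {}: π^{-1}(V) = ∅ ∈ τ ✓.
  V = {[p10=p11]}: π^{-1}(V) = {p10, p11} ∉ τ ✗.
  V = {[p12]}: π^{-1}(V) = {p12} ∈ τ ✓.
  V = {[p10=p11], [p12]}: π^{-1}(V) = {p10, p11, p12} ∈ τ ✓.
  V = {[p13]}: π^{-1}(V) = {p13} ∉ τ ✗.
  V = {[p10=p11], [p13]}: π^{-1}(V) = {p10, p11, p13} ∉ τ ✗.
  V = {[p12], [p13]}: π^{-1}(V) = {p12, p13} ∉ τ ✗.
  V = {[p10=p11], [p12], [p13]}: π^{-1}(V) = {p10, p11, p12, p13} ∉ τ ✗.
  V = {[p14]}: π^{-1}(V) = {p14} ∉ τ ✗.
  V = {[p10=p11], [p14]}: π^{-1}(V) = {p10, p11, p14} ∉ τ ✗.
  V = {[p12], [p14]}: π^{-1}(V) = {p12, p14} ∉ τ ✗.
  V = {[p10=p11], [p12], [p14]}: π^{-1}(V) = {p10, p11, p12, p14} ∈ τ ✓.
  V = {[p13], [p14]}: π^{-1}(V) = {p13, p14} ∉ τ ✗.
  V = {[p10=p11], [p13], [p14]}: π^{-1}(V) = {p10, p11, p13, p14} ∉ τ ✗.
  V = {[p12], [p13], [p14]}: π^{-1}(V) = {p12, p13, p14} ∉ τ ✗.
  V = {[p10=p11], [p12], [p13], [p14]}: π^{-1}(V) = {p10, p11, p12, p13, p14} ∈ τ ✓.
Open sets in the quotient: τ_Q = {{}, {[p12]}, {[p10=p11], [p12]}, {[p10=p11], [p12], [p14]}, {[p10=p11], [p12], [p13], [p14]}} (5 elements).


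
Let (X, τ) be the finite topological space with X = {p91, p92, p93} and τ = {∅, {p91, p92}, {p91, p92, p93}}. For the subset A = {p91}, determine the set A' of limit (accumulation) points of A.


A' = {p92, p93}

For each x ∈ X, list the open sets U ∈ τ with x ∈ U, then check whether U ∩ (A ∖ {x}) ≠ ∅ for every such U.
  x = p91: open {p91, p92} ∋ x has {p91, p92} ∩ (A ∖ {p91}) = ∅, so x is NOT a limit point.
  x = p92: opens ∋ x are {p91, p92}, {p91, p92, p93}; each meets A ∖ {p92}, so x IS a limit point.
  x = p93: opens ∋ x are {p91, p92, p93}; each meets A ∖ {p93}, so x IS a limit point.
Collecting: A' = {p92, p93}.


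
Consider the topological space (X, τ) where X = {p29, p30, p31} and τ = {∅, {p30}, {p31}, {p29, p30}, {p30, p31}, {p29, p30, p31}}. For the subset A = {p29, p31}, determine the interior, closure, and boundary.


int(A) = {p31}, cl(A) = {p29, p31}, ∂A = {p29}.

Closed sets in (X, τ) are complements of opens:
  closed(X, τ) = {∅, {p29}, {p31}, {p29, p30}, {p29, p31}, {p29, p30, p31}}.
int(A) = ⋃ {U ∈ τ : U ⊆ A}. Opens contained in A: ∅, {p31}.
Taking the union of these: int(A) = {p31}.
cl(A) = ⋂ {C closed : A ⊆ C}. Closed sets containing A: {p29, p31}, {p29, p30, p31}.
Intersecting these: cl(A) = {p29, p31}.
∂A = cl(A) ∖ int(A) = {p29, p31} ∖ {p31} = {p29}.


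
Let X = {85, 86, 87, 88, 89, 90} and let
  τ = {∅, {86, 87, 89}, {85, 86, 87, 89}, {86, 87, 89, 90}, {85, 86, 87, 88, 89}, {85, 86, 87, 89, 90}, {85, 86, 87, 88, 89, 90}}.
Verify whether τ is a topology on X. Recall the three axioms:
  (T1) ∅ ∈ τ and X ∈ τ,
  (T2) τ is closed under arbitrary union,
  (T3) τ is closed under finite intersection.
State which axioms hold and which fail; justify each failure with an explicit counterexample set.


τ IS a topology on X.

Axiom (T1): ∅ ∈ τ? Yes; X ∈ τ? Yes.
Axiom (T2/T3): check pairwise unions and intersections of members of τ.
All pairwise intersections and unions checked — each lies in τ. Therefore τ satisfies (T1), (T2), (T3): it IS a topology on X.


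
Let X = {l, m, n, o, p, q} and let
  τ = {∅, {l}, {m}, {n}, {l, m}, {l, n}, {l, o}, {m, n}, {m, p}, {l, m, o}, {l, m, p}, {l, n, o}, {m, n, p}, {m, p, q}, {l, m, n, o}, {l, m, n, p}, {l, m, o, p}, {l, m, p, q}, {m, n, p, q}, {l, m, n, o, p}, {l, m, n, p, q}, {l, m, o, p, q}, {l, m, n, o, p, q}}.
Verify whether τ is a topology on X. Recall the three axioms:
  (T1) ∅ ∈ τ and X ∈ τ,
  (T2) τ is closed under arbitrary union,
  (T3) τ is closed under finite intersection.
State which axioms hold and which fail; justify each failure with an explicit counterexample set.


τ is NOT a topology on X.

Axiom (T1): ∅ ∈ τ? Yes; X ∈ τ? Yes.
Axiom (T2/T3): check pairwise unions and intersections of members of τ.
Counterexample for (T2): {l} ∪ {m, n} = {l, m, n} ∉ τ. Therefore τ is NOT a topology.


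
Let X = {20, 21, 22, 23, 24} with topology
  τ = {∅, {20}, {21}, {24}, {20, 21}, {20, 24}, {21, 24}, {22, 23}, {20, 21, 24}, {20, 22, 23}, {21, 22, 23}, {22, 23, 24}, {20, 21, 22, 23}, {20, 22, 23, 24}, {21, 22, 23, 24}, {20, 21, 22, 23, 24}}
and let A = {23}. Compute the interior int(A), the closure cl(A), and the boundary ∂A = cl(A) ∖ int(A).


int(A) = ∅, cl(A) = {22, 23}, ∂A = {22, 23}.

Closed sets in (X, τ) are complements of opens:
  closed(X, τ) = {∅, {20}, {21}, {24}, {20, 21}, {20, 24}, {21, 24}, {22, 23}, {20, 21, 24}, {20, 22, 23}, {21, 22, 23}, {22, 23, 24}, {20, 21, 22, 23}, {20, 22, 23, 24}, {21, 22, 23, 24}, {20, 21, 22, 23, 24}}.
int(A) = ⋃ {U ∈ τ : U ⊆ A}. Opens contained in A: ∅.
Taking the union of these: int(A) = ∅.
cl(A) = ⋂ {C closed : A ⊆ C}. Closed sets containing A: {22, 23}, {20, 22, 23}, {21, 22, 23}, {22, 23, 24}, {20, 21, 22, 23}, {20, 22, 23, 24}, {21, 22, 23, 24}, {20, 21, 22, 23, 24}.
Intersecting these: cl(A) = {22, 23}.
∂A = cl(A) ∖ int(A) = {22, 23} ∖ ∅ = {22, 23}.


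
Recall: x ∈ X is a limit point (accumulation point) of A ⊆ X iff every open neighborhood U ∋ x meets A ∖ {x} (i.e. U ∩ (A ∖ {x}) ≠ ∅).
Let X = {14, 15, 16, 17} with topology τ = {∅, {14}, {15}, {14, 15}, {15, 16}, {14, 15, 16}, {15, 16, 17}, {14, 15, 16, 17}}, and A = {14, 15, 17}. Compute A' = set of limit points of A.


A' = {16, 17}

For each x ∈ X, list the open sets U ∈ τ with x ∈ U, then check whether U ∩ (A ∖ {x}) ≠ ∅ for every such U.
  x = 14: open {14} ∋ x has {14} ∩ (A ∖ {14}) = ∅, so x is NOT a limit point.
  x = 15: open {15} ∋ x has {15} ∩ (A ∖ {15}) = ∅, so x is NOT a limit point.
  x = 16: opens ∋ x are {15, 16}, {14, 15, 16}, {15, 16, 17}, {14, 15, 16, 17}; each meets A ∖ {16}, so x IS a limit point.
  x = 17: opens ∋ x are {15, 16, 17}, {14, 15, 16, 17}; each meets A ∖ {17}, so x IS a limit point.
Collecting: A' = {16, 17}.


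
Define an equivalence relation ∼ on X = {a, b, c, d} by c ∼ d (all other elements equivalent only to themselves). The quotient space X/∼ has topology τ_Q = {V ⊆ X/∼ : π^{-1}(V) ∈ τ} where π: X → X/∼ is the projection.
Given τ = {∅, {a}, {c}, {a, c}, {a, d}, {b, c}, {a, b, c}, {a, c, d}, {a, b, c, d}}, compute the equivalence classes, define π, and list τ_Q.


X/∼ = {[a], [b], [c=d]}; |τ_Q| = 4.

Equivalence classes: [a], [b], [c=d].
Quotient map π: X → X/∼ sends a ↦ [a], b ↦ [b], c ↦ [c=d], d ↦ [c=d].
For each subset V ⊆ X/∼, compute π^{-1}(V) ⊆ X and check whether π^{-1}(V) ∈ τ. V is open in τ_Q iff π^{-1}(V) ∈ τ.
  V = {}: π^{-1}(V) = ∅ ∈ τ ✓.
  V = {[a]}: π^{-1}(V) = {a} ∈ τ ✓.
  V = {[b]}: π^{-1}(V) = {b} ∉ τ ✗.
  V = {[a], [b]}: π^{-1}(V) = {a, b} ∉ τ ✗.
  V = {[c=d]}: π^{-1}(V) = {c, d} ∉ τ ✗.
  V = {[a], [c=d]}: π^{-1}(V) = {a, c, d} ∈ τ ✓.
  V = {[b], [c=d]}: π^{-1}(V) = {b, c, d} ∉ τ ✗.
  V = {[a], [b], [c=d]}: π^{-1}(V) = {a, b, c, d} ∈ τ ✓.
Open sets in the quotient: τ_Q = {{}, {[a]}, {[a], [c=d]}, {[a], [b], [c=d]}} (4 elements).


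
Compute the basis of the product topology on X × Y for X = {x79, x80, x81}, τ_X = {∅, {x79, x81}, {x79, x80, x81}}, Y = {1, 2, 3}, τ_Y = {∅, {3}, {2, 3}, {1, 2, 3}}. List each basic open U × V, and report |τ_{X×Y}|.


Basis B = {∅ × ∅, {x79, x81} × {3}, {x79, x80, x81} × {3}, {x79, x81} × {2, 3}, {x79, x81} × {1, 2, 3}, {x79, x80, x81} × {2, 3}, {x79, x80, x81} × {1, 2, 3}}; |τ_{X×Y}| = 10.

Enumerate products U × V with U ∈ τ_X, V ∈ τ_Y (deduplicated):
  ∅ × ∅ = {} (∅)
  {x79, x81} × {3} = {(x79,3), (x81,3)}
  {x79, x80, x81} × {3} = {(x79,3), (x80,3), (x81,3)}
  {x79, x81} × {2, 3} = {(x79,2), (x79,3), (x81,2), (x81,3)}
  {x79, x81} × {1, 2, 3} = {(x79,1), (x79,2), (x79,3), (x81,1), (x81,2), (x81,3)}
  {x79, x80, x81} × {2, 3} = {(x79,2), (x79,3), (x80,2), (x80,3), (x81,2), (x81,3)}
  {x79, x80, x81} × {1, 2, 3} = {(x79,1), (x79,2), (x79,3), (x80,1), (x80,2), (x80,3), (x81,1), (x81,2), (x81,3)}
These 7 distinct sets form the basis B.
Close under arbitrary unions to get τ_{X×Y}; counting gives |τ_{X×Y}| = 10.


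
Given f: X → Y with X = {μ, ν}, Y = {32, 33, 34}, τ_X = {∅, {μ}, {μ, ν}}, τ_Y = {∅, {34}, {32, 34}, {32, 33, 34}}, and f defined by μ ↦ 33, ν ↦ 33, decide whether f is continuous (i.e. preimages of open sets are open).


f IS continuous.

Compute f^{-1}(U) for each U ∈ τ_Y:
  U = ∅: f^{-1}(U) = ∅ ∈ τ_X ✓.
  U = {34}: f^{-1}(U) = ∅ ∈ τ_X ✓.
  U = {32, 34}: f^{-1}(U) = ∅ ∈ τ_X ✓.
  U = {32, 33, 34}: f^{-1}(U) = {μ, ν} ∈ τ_X ✓.
Every preimage lies in τ_X, so f IS continuous.


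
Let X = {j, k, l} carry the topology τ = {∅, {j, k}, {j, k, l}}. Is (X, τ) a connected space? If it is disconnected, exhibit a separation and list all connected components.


(X, τ) is connected.

Find clopen sets (U ∈ τ with X ∖ U ∈ τ):
  U = ∅, X ∖ U = {j, k, l} — both open, so U is clopen.
  U = {j, k, l}, X ∖ U = ∅ — both open, so U is clopen.
Only trivial clopens (∅ and X) exist, so (X, τ) is connected.
Compute connected components by grouping points that agree on all clopens:
  component: {j, k, l}


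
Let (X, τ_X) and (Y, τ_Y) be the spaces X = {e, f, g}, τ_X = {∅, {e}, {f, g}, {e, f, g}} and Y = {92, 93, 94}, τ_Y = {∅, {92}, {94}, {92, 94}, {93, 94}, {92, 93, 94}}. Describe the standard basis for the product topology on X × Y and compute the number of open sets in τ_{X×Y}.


Basis B = {∅ × ∅, {e} × {92}, {e} × {94}, {e} × {92, 94}, {e} × {93, 94}, {f, g} × {92}, {f, g} × {94}, {e} × {92, 93, 94}, {e, f, g} × {92}, {e, f, g} × {94}, {f, g} × {92, 94}, {f, g} × {93, 94}, {e, f, g} × {92, 94}, {e, f, g} × {93, 94}, {f, g} × {92, 93, 94}, {e, f, g} × {92, 93, 94}}; |τ_{X×Y}| = 36.

Enumerate products U × V with U ∈ τ_X, V ∈ τ_Y (deduplicated):
  ∅ × ∅ = {} (∅)
  {e} × {92} = {(e,92)}
  {e} × {94} = {(e,94)}
  {e} × {92, 94} = {(e,92), (e,94)}
  {e} × {93, 94} = {(e,93), (e,94)}
  {f, g} × {92} = {(f,92), (g,92)}
  {f, g} × {94} = {(f,94), (g,94)}
  {e} × {92, 93, 94} = {(e,92), (e,93), (e,94)}
  {e, f, g} × {92} = {(e,92), (f,92), (g,92)}
  {e, f, g} × {94} = {(e,94), (f,94), (g,94)}
  {f, g} × {92, 94} = {(f,92), (f,94), (g,92), (g,94)}
  {f, g} × {93, 94} = {(f,93), (f,94), (g,93), (g,94)}
  {e, f, g} × {92, 94} = {(e,92), (e,94), (f,92), (f,94), (g,92), (g,94)}
  {e, f, g} × {93, 94} = {(e,93), (e,94), (f,93), (f,94), (g,93), (g,94)}
  {f, g} × {92, 93, 94} = {(f,92), (f,93), (f,94), (g,92), (g,93), (g,94)}
  {e, f, g} × {92, 93, 94} = {(e,92), (e,93), (e,94), (f,92), (f,93), (f,94), (g,92), (g,93), (g,94)}
These 16 distinct sets form the basis B.
Close under arbitrary unions to get τ_{X×Y}; counting gives |τ_{X×Y}| = 36.


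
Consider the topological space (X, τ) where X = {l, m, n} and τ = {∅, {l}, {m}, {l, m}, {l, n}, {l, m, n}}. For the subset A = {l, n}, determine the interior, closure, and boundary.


int(A) = {l, n}, cl(A) = {l, n}, ∂A = ∅.

Closed sets in (X, τ) are complements of opens:
  closed(X, τ) = {∅, {m}, {n}, {l, n}, {m, n}, {l, m, n}}.
int(A) = ⋃ {U ∈ τ : U ⊆ A}. Opens contained in A: ∅, {l}, {l, n}.
Taking the union of these: int(A) = {l, n}.
cl(A) = ⋂ {C closed : A ⊆ C}. Closed sets containing A: {l, n}, {l, m, n}.
Intersecting these: cl(A) = {l, n}.
∂A = cl(A) ∖ int(A) = {l, n} ∖ {l, n} = ∅.


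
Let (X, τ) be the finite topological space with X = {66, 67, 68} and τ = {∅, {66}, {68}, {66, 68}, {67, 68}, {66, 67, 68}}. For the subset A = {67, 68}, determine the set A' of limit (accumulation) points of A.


A' = {67}

For each x ∈ X, list the open sets U ∈ τ with x ∈ U, then check whether U ∩ (A ∖ {x}) ≠ ∅ for every such U.
  x = 66: open {66} ∋ x has {66} ∩ (A ∖ {66}) = ∅, so x is NOT a limit point.
  x = 67: opens ∋ x are {67, 68}, {66, 67, 68}; each meets A ∖ {67}, so x IS a limit point.
  x = 68: open {68} ∋ x has {68} ∩ (A ∖ {68}) = ∅, so x is NOT a limit point.
Collecting: A' = {67}.


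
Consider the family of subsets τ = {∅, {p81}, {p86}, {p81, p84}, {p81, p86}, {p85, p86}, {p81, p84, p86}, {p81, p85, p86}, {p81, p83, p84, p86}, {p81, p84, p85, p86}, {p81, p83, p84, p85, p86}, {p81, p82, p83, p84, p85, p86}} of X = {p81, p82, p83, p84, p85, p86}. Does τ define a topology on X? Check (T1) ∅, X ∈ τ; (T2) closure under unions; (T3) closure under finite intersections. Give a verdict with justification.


τ IS a topology on X.

Axiom (T1): ∅ ∈ τ? Yes; X ∈ τ? Yes.
Axiom (T2/T3): check pairwise unions and intersections of members of τ.
All pairwise intersections and unions checked — each lies in τ. Therefore τ satisfies (T1), (T2), (T3): it IS a topology on X.


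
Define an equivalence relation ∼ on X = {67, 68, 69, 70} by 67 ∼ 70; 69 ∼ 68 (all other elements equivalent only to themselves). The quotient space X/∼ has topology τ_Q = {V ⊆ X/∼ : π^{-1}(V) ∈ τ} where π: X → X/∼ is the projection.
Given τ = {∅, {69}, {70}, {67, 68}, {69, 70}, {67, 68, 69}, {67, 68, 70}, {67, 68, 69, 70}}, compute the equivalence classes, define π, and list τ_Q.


X/∼ = {[67=70], [68=69]}; |τ_Q| = 2.

Equivalence classes: [67=70], [68=69].
Quotient map π: X → X/∼ sends 67 ↦ [67=70], 68 ↦ [68=69], 69 ↦ [68=69], 70 ↦ [67=70].
For each subset V ⊆ X/∼, compute π^{-1}(V) ⊆ X and check whether π^{-1}(V) ∈ τ. V is open in τ_Q iff π^{-1}(V) ∈ τ.
  V = {}: π^{-1}(V) = ∅ ∈ τ ✓.
  V = {[67=70]}: π^{-1}(V) = {67, 70} ∉ τ ✗.
  V = {[68=69]}: π^{-1}(V) = {68, 69} ∉ τ ✗.
  V = {[67=70], [68=69]}: π^{-1}(V) = {67, 68, 69, 70} ∈ τ ✓.
Open sets in the quotient: τ_Q = {{}, {[67=70], [68=69]}} (2 elements).


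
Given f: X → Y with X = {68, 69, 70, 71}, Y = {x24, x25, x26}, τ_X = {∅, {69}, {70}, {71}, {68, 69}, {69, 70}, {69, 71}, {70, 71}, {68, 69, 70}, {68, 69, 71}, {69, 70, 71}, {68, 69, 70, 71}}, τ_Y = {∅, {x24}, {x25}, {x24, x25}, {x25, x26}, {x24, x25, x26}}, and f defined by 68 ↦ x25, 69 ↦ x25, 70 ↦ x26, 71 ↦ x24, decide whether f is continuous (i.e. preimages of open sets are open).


f IS continuous.

Compute f^{-1}(U) for each U ∈ τ_Y:
  U = ∅: f^{-1}(U) = ∅ ∈ τ_X ✓.
  U = {x24}: f^{-1}(U) = {71} ∈ τ_X ✓.
  U = {x25}: f^{-1}(U) = {68, 69} ∈ τ_X ✓.
  U = {x24, x25}: f^{-1}(U) = {68, 69, 71} ∈ τ_X ✓.
  U = {x25, x26}: f^{-1}(U) = {68, 69, 70} ∈ τ_X ✓.
  U = {x24, x25, x26}: f^{-1}(U) = {68, 69, 70, 71} ∈ τ_X ✓.
Every preimage lies in τ_X, so f IS continuous.


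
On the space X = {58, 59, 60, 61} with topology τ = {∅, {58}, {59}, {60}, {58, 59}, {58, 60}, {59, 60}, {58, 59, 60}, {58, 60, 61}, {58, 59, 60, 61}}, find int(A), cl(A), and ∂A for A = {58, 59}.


int(A) = {58, 59}, cl(A) = {58, 59, 61}, ∂A = {61}.

Closed sets in (X, τ) are complements of opens:
  closed(X, τ) = {∅, {59}, {61}, {58, 61}, {59, 61}, {60, 61}, {58, 59, 61}, {58, 60, 61}, {59, 60, 61}, {58, 59, 60, 61}}.
int(A) = ⋃ {U ∈ τ : U ⊆ A}. Opens contained in A: ∅, {58}, {59}, {58, 59}.
Taking the union of these: int(A) = {58, 59}.
cl(A) = ⋂ {C closed : A ⊆ C}. Closed sets containing A: {58, 59, 61}, {58, 59, 60, 61}.
Intersecting these: cl(A) = {58, 59, 61}.
∂A = cl(A) ∖ int(A) = {58, 59, 61} ∖ {58, 59} = {61}.


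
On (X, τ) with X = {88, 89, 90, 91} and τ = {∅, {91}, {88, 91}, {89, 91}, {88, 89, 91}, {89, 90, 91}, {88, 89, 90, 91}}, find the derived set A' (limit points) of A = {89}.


A' = {90}

For each x ∈ X, list the open sets U ∈ τ with x ∈ U, then check whether U ∩ (A ∖ {x}) ≠ ∅ for every such U.
  x = 88: open {88, 91} ∋ x has {88, 91} ∩ (A ∖ {88}) = ∅, so x is NOT a limit point.
  x = 89: open {89, 91} ∋ x has {89, 91} ∩ (A ∖ {89}) = ∅, so x is NOT a limit point.
  x = 90: opens ∋ x are {89, 90, 91}, {88, 89, 90, 91}; each meets A ∖ {90}, so x IS a limit point.
  x = 91: open {91} ∋ x has {91} ∩ (A ∖ {91}) = ∅, so x is NOT a limit point.
Collecting: A' = {90}.


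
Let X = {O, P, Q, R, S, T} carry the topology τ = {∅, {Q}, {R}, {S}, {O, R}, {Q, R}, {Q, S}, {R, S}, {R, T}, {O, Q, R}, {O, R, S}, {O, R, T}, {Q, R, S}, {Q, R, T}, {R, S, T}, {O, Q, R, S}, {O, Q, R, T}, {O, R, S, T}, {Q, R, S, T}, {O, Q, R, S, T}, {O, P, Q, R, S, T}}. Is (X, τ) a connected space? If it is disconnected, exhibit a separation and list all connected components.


(X, τ) is connected.

Find clopen sets (U ∈ τ with X ∖ U ∈ τ):
  U = ∅, X ∖ U = {O, P, Q, R, S, T} — both open, so U is clopen.
  U = {O, P, Q, R, S, T}, X ∖ U = ∅ — both open, so U is clopen.
Only trivial clopens (∅ and X) exist, so (X, τ) is connected.
Compute connected components by grouping points that agree on all clopens:
  component: {O, P, Q, R, S, T}


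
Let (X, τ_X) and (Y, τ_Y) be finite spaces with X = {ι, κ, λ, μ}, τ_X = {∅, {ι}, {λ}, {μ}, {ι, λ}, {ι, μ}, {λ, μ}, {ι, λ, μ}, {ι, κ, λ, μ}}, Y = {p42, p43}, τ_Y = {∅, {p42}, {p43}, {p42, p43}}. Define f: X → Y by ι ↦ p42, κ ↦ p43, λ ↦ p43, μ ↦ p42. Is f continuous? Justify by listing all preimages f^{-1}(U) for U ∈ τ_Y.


f is NOT continuous.

Compute f^{-1}(U) for each U ∈ τ_Y:
  U = ∅: f^{-1}(U) = ∅ ∈ τ_X ✓.
  U = {p42}: f^{-1}(U) = {ι, μ} ∈ τ_X ✓.
  U = {p43}: f^{-1}(U) = {κ, λ} ∉ τ_X ✗.
  U = {p42, p43}: f^{-1}(U) = {ι, κ, λ, μ} ∈ τ_X ✓.
Found U = {p43} with f^{-1}(U) = {κ, λ} not in τ_X. Therefore f is NOT continuous.


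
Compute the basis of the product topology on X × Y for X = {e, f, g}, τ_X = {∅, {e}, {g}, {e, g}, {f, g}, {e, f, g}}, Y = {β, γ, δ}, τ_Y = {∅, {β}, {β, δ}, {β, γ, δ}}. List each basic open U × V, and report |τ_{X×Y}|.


Basis B = {∅ × ∅, {e} × {β}, {g} × {β}, {e} × {β, δ}, {e, g} × {β}, {f, g} × {β}, {g} × {β, δ}, {e} × {β, γ, δ}, {e, f, g} × {β}, {g} × {β, γ, δ}, {e, g} × {β, δ}, {f, g} × {β, δ}, {e, g} × {β, γ, δ}, {e, f, g} × {β, δ}, {f, g} × {β, γ, δ}, {e, f, g} × {β, γ, δ}}; |τ_{X×Y}| = 40.

Enumerate products U × V with U ∈ τ_X, V ∈ τ_Y (deduplicated):
  ∅ × ∅ = {} (∅)
  {e} × {β} = {(e,β)}
  {g} × {β} = {(g,β)}
  {e} × {β, δ} = {(e,β), (e,δ)}
  {e, g} × {β} = {(e,β), (g,β)}
  {f, g} × {β} = {(f,β), (g,β)}
  {g} × {β, δ} = {(g,β), (g,δ)}
  {e} × {β, γ, δ} = {(e,β), (e,γ), (e,δ)}
  {e, f, g} × {β} = {(e,β), (f,β), (g,β)}
  {g} × {β, γ, δ} = {(g,β), (g,γ), (g,δ)}
  {e, g} × {β, δ} = {(e,β), (e,δ), (g,β), (g,δ)}
  {f, g} × {β, δ} = {(f,β), (f,δ), (g,β), (g,δ)}
  {e, g} × {β, γ, δ} = {(e,β), (e,γ), (e,δ), (g,β), (g,γ), (g,δ)}
  {e, f, g} × {β, δ} = {(e,β), (e,δ), (f,β), (f,δ), (g,β), (g,δ)}
  {f, g} × {β, γ, δ} = {(f,β), (f,γ), (f,δ), (g,β), (g,γ), (g,δ)}
  {e, f, g} × {β, γ, δ} = {(e,β), (e,γ), (e,δ), (f,β), (f,γ), (f,δ), (g,β), (g,γ), (g,δ)}
These 16 distinct sets form the basis B.
Close under arbitrary unions to get τ_{X×Y}; counting gives |τ_{X×Y}| = 40.


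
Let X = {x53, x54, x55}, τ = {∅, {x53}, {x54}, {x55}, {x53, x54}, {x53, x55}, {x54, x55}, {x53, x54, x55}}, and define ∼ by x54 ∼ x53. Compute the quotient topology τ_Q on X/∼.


X/∼ = {[x53=x54], [x55]}; |τ_Q| = 4.

Equivalence classes: [x53=x54], [x55].
Quotient map π: X → X/∼ sends x53 ↦ [x53=x54], x54 ↦ [x53=x54], x55 ↦ [x55].
For each subset V ⊆ X/∼, compute π^{-1}(V) ⊆ X and check whether π^{-1}(V) ∈ τ. V is open in τ_Q iff π^{-1}(V) ∈ τ.
  V = {}: π^{-1}(V) = ∅ ∈ τ ✓.
  V = {[x53=x54]}: π^{-1}(V) = {x53, x54} ∈ τ ✓.
  V = {[x55]}: π^{-1}(V) = {x55} ∈ τ ✓.
  V = {[x53=x54], [x55]}: π^{-1}(V) = {x53, x54, x55} ∈ τ ✓.
Open sets in the quotient: τ_Q = {{}, {[x53=x54]}, {[x55]}, {[x53=x54], [x55]}} (4 elements).


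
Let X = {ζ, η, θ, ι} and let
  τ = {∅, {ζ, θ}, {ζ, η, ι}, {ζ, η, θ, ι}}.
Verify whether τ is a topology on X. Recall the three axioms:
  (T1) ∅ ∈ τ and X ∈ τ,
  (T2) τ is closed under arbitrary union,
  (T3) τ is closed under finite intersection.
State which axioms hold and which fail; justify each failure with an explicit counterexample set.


τ is NOT a topology on X.

Axiom (T1): ∅ ∈ τ? Yes; X ∈ τ? Yes.
Axiom (T2/T3): check pairwise unions and intersections of members of τ.
Counterexample for (T3): {ζ, θ} ∩ {ζ, η, ι} = {ζ} ∉ τ. Therefore τ is NOT a topology.


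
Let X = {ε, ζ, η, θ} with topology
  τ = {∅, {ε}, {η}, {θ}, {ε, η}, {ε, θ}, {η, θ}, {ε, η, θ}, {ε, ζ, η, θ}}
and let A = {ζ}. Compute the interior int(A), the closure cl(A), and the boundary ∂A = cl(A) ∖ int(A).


int(A) = ∅, cl(A) = {ζ}, ∂A = {ζ}.

Closed sets in (X, τ) are complements of opens:
  closed(X, τ) = {∅, {ζ}, {ε, ζ}, {ζ, η}, {ζ, θ}, {ε, ζ, η}, {ε, ζ, θ}, {ζ, η, θ}, {ε, ζ, η, θ}}.
int(A) = ⋃ {U ∈ τ : U ⊆ A}. Opens contained in A: ∅.
Taking the union of these: int(A) = ∅.
cl(A) = ⋂ {C closed : A ⊆ C}. Closed sets containing A: {ζ}, {ε, ζ}, {ζ, η}, {ζ, θ}, {ε, ζ, η}, {ε, ζ, θ}, {ζ, η, θ}, {ε, ζ, η, θ}.
Intersecting these: cl(A) = {ζ}.
∂A = cl(A) ∖ int(A) = {ζ} ∖ ∅ = {ζ}.


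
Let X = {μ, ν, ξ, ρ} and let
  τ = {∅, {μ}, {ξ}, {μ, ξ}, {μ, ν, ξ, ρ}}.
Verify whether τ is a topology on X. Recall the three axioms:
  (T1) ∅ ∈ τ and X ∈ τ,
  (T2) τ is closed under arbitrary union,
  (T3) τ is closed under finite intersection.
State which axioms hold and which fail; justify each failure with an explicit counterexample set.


τ IS a topology on X.

Axiom (T1): ∅ ∈ τ? Yes; X ∈ τ? Yes.
Axiom (T2/T3): check pairwise unions and intersections of members of τ.
All pairwise intersections and unions checked — each lies in τ. Therefore τ satisfies (T1), (T2), (T3): it IS a topology on X.


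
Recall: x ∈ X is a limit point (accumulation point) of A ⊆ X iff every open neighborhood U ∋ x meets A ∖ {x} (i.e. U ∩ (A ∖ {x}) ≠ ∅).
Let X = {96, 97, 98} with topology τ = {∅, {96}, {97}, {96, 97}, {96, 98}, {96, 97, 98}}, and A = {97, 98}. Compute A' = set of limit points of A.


A' = ∅

For each x ∈ X, list the open sets U ∈ τ with x ∈ U, then check whether U ∩ (A ∖ {x}) ≠ ∅ for every such U.
  x = 96: open {96} ∋ x has {96} ∩ (A ∖ {96}) = ∅, so x is NOT a limit point.
  x = 97: open {97} ∋ x has {97} ∩ (A ∖ {97}) = ∅, so x is NOT a limit point.
  x = 98: open {96, 98} ∋ x has {96, 98} ∩ (A ∖ {98}) = ∅, so x is NOT a limit point.
Collecting: A' = ∅.


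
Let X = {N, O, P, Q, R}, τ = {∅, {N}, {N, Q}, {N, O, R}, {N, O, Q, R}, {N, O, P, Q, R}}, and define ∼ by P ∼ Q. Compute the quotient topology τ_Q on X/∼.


X/∼ = {[N], [O], [P=Q], [R]}; |τ_Q| = 4.

Equivalence classes: [N], [O], [P=Q], [R].
Quotient map π: X → X/∼ sends N ↦ [N], O ↦ [O], P ↦ [P=Q], Q ↦ [P=Q], R ↦ [R].
For each subset V ⊆ X/∼, compute π^{-1}(V) ⊆ X and check whether π^{-1}(V) ∈ τ. V is open in τ_Q iff π^{-1}(V) ∈ τ.
  V = {}: π^{-1}(V) = ∅ ∈ τ ✓.
  V = {[N]}: π^{-1}(V) = {N} ∈ τ ✓.
  V = {[O]}: π^{-1}(V) = {O} ∉ τ ✗.
  V = {[N], [O]}: π^{-1}(V) = {N, O} ∉ τ ✗.
  V = {[P=Q]}: π^{-1}(V) = {P, Q} ∉ τ ✗.
  V = {[N], [P=Q]}: π^{-1}(V) = {N, P, Q} ∉ τ ✗.
  V = {[O], [P=Q]}: π^{-1}(V) = {O, P, Q} ∉ τ ✗.
  V = {[N], [O], [P=Q]}: π^{-1}(V) = {N, O, P, Q} ∉ τ ✗.
  V = {[R]}: π^{-1}(V) = {R} ∉ τ ✗.
  V = {[N], [R]}: π^{-1}(V) = {N, R} ∉ τ ✗.
  V = {[O], [R]}: π^{-1}(V) = {O, R} ∉ τ ✗.
  V = {[N], [O], [R]}: π^{-1}(V) = {N, O, R} ∈ τ ✓.
  V = {[P=Q], [R]}: π^{-1}(V) = {P, Q, R} ∉ τ ✗.
  V = {[N], [P=Q], [R]}: π^{-1}(V) = {N, P, Q, R} ∉ τ ✗.
  V = {[O], [P=Q], [R]}: π^{-1}(V) = {O, P, Q, R} ∉ τ ✗.
  V = {[N], [O], [P=Q], [R]}: π^{-1}(V) = {N, O, P, Q, R} ∈ τ ✓.
Open sets in the quotient: τ_Q = {{}, {[N]}, {[N], [O], [R]}, {[N], [O], [P=Q], [R]}} (4 elements).


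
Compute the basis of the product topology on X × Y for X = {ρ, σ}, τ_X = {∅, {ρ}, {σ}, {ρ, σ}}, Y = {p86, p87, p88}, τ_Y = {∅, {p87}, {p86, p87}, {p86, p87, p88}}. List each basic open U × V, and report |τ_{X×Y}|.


Basis B = {∅ × ∅, {ρ} × {p87}, {σ} × {p87}, {ρ} × {p86, p87}, {ρ, σ} × {p87}, {σ} × {p86, p87}, {ρ} × {p86, p87, p88}, {σ} × {p86, p87, p88}, {ρ, σ} × {p86, p87}, {ρ, σ} × {p86, p87, p88}}; |τ_{X×Y}| = 16.

Enumerate products U × V with U ∈ τ_X, V ∈ τ_Y (deduplicated):
  ∅ × ∅ = {} (∅)
  {ρ} × {p87} = {(ρ,p87)}
  {σ} × {p87} = {(σ,p87)}
  {ρ} × {p86, p87} = {(ρ,p86), (ρ,p87)}
  {ρ, σ} × {p87} = {(ρ,p87), (σ,p87)}
  {σ} × {p86, p87} = {(σ,p86), (σ,p87)}
  {ρ} × {p86, p87, p88} = {(ρ,p86), (ρ,p87), (ρ,p88)}
  {σ} × {p86, p87, p88} = {(σ,p86), (σ,p87), (σ,p88)}
  {ρ, σ} × {p86, p87} = {(ρ,p86), (ρ,p87), (σ,p86), (σ,p87)}
  {ρ, σ} × {p86, p87, p88} = {(ρ,p86), (ρ,p87), (ρ,p88), (σ,p86), (σ,p87), (σ,p88)}
These 10 distinct sets form the basis B.
Close under arbitrary unions to get τ_{X×Y}; counting gives |τ_{X×Y}| = 16.


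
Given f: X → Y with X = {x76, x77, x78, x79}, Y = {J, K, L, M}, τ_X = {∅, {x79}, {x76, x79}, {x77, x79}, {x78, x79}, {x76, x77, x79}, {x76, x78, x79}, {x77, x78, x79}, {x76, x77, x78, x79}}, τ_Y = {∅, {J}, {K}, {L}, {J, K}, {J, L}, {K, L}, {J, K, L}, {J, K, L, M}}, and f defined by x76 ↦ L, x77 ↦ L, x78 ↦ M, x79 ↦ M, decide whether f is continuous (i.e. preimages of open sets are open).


f is NOT continuous.

Compute f^{-1}(U) for each U ∈ τ_Y:
  U = ∅: f^{-1}(U) = ∅ ∈ τ_X ✓.
  U = {J}: f^{-1}(U) = ∅ ∈ τ_X ✓.
  U = {K}: f^{-1}(U) = ∅ ∈ τ_X ✓.
  U = {L}: f^{-1}(U) = {x76, x77} ∉ τ_X ✗.
  U = {J, K}: f^{-1}(U) = ∅ ∈ τ_X ✓.
  U = {J, L}: f^{-1}(U) = {x76, x77} ∉ τ_X ✗.
  U = {K, L}: f^{-1}(U) = {x76, x77} ∉ τ_X ✗.
  U = {J, K, L}: f^{-1}(U) = {x76, x77} ∉ τ_X ✗.
  U = {J, K, L, M}: f^{-1}(U) = {x76, x77, x78, x79} ∈ τ_X ✓.
Found U = {L} with f^{-1}(U) = {x76, x77} not in τ_X. Therefore f is NOT continuous.


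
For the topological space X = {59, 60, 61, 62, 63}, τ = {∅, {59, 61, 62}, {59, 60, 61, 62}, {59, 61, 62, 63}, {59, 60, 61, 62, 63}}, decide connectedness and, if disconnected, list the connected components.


(X, τ) is connected.

Find clopen sets (U ∈ τ with X ∖ U ∈ τ):
  U = ∅, X ∖ U = {59, 60, 61, 62, 63} — both open, so U is clopen.
  U = {59, 60, 61, 62, 63}, X ∖ U = ∅ — both open, so U is clopen.
Only trivial clopens (∅ and X) exist, so (X, τ) is connected.
Compute connected components by grouping points that agree on all clopens:
  component: {59, 60, 61, 62, 63}


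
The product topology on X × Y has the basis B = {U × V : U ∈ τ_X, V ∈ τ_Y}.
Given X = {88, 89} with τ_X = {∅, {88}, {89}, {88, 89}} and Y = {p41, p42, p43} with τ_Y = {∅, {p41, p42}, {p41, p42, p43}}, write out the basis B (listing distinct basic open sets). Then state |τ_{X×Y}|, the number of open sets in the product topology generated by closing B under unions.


Basis B = {∅ × ∅, {88} × {p41, p42}, {89} × {p41, p42}, {88} × {p41, p42, p43}, {89} × {p41, p42, p43}, {88, 89} × {p41, p42}, {88, 89} × {p41, p42, p43}}; |τ_{X×Y}| = 9.

Enumerate products U × V with U ∈ τ_X, V ∈ τ_Y (deduplicated):
  ∅ × ∅ = {} (∅)
  {88} × {p41, p42} = {(88,p41), (88,p42)}
  {89} × {p41, p42} = {(89,p41), (89,p42)}
  {88} × {p41, p42, p43} = {(88,p41), (88,p42), (88,p43)}
  {89} × {p41, p42, p43} = {(89,p41), (89,p42), (89,p43)}
  {88, 89} × {p41, p42} = {(88,p41), (88,p42), (89,p41), (89,p42)}
  {88, 89} × {p41, p42, p43} = {(88,p41), (88,p42), (88,p43), (89,p41), (89,p42), (89,p43)}
These 7 distinct sets form the basis B.
Close under arbitrary unions to get τ_{X×Y}; counting gives |τ_{X×Y}| = 9.


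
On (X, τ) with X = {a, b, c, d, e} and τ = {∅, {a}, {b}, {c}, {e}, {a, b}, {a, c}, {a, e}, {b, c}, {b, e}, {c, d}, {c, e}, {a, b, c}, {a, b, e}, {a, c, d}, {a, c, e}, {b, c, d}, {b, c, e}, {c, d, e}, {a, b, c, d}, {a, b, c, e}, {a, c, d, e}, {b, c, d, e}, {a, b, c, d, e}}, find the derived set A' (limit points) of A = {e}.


A' = ∅

For each x ∈ X, list the open sets U ∈ τ with x ∈ U, then check whether U ∩ (A ∖ {x}) ≠ ∅ for every such U.
  x = a: open {a} ∋ x has {a} ∩ (A ∖ {a}) = ∅, so x is NOT a limit point.
  x = b: open {b} ∋ x has {b} ∩ (A ∖ {b}) = ∅, so x is NOT a limit point.
  x = c: open {c} ∋ x has {c} ∩ (A ∖ {c}) = ∅, so x is NOT a limit point.
  x = d: open {c, d} ∋ x has {c, d} ∩ (A ∖ {d}) = ∅, so x is NOT a limit point.
  x = e: open {e} ∋ x has {e} ∩ (A ∖ {e}) = ∅, so x is NOT a limit point.
Collecting: A' = ∅.


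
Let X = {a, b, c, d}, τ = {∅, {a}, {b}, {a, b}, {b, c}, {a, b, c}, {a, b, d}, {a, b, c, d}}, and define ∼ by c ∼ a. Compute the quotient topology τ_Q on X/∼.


X/∼ = {[a=c], [b], [d]}; |τ_Q| = 4.

Equivalence classes: [a=c], [b], [d].
Quotient map π: X → X/∼ sends a ↦ [a=c], b ↦ [b], c ↦ [a=c], d ↦ [d].
For each subset V ⊆ X/∼, compute π^{-1}(V) ⊆ X and check whether π^{-1}(V) ∈ τ. V is open in τ_Q iff π^{-1}(V) ∈ τ.
  V = {}: π^{-1}(V) = ∅ ∈ τ ✓.
  V = {[a=c]}: π^{-1}(V) = {a, c} ∉ τ ✗.
  V = {[b]}: π^{-1}(V) = {b} ∈ τ ✓.
  V = {[a=c], [b]}: π^{-1}(V) = {a, b, c} ∈ τ ✓.
  V = {[d]}: π^{-1}(V) = {d} ∉ τ ✗.
  V = {[a=c], [d]}: π^{-1}(V) = {a, c, d} ∉ τ ✗.
  V = {[b], [d]}: π^{-1}(V) = {b, d} ∉ τ ✗.
  V = {[a=c], [b], [d]}: π^{-1}(V) = {a, b, c, d} ∈ τ ✓.
Open sets in the quotient: τ_Q = {{}, {[b]}, {[a=c], [b]}, {[a=c], [b], [d]}} (4 elements).


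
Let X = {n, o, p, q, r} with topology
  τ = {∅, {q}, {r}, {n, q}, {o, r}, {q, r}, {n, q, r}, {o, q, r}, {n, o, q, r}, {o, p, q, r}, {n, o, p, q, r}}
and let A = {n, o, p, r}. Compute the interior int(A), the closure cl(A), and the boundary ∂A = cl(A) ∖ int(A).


int(A) = {o, r}, cl(A) = {n, o, p, r}, ∂A = {n, p}.

Closed sets in (X, τ) are complements of opens:
  closed(X, τ) = {∅, {n}, {p}, {n, p}, {o, p}, {n, o, p}, {n, p, q}, {o, p, r}, {n, o, p, q}, {n, o, p, r}, {n, o, p, q, r}}.
int(A) = ⋃ {U ∈ τ : U ⊆ A}. Opens contained in A: ∅, {r}, {o, r}.
Taking the union of these: int(A) = {o, r}.
cl(A) = ⋂ {C closed : A ⊆ C}. Closed sets containing A: {n, o, p, r}, {n, o, p, q, r}.
Intersecting these: cl(A) = {n, o, p, r}.
∂A = cl(A) ∖ int(A) = {n, o, p, r} ∖ {o, r} = {n, p}.


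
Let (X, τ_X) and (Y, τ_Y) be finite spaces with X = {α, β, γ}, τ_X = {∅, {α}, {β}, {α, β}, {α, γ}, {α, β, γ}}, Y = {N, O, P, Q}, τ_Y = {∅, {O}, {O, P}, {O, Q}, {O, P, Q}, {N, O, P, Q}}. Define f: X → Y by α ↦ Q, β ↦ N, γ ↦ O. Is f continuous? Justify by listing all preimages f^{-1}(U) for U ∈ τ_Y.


f is NOT continuous.

Compute f^{-1}(U) for each U ∈ τ_Y:
  U = ∅: f^{-1}(U) = ∅ ∈ τ_X ✓.
  U = {O}: f^{-1}(U) = {γ} ∉ τ_X ✗.
  U = {O, P}: f^{-1}(U) = {γ} ∉ τ_X ✗.
  U = {O, Q}: f^{-1}(U) = {α, γ} ∈ τ_X ✓.
  U = {O, P, Q}: f^{-1}(U) = {α, γ} ∈ τ_X ✓.
  U = {N, O, P, Q}: f^{-1}(U) = {α, β, γ} ∈ τ_X ✓.
Found U = {O} with f^{-1}(U) = {γ} not in τ_X. Therefore f is NOT continuous.


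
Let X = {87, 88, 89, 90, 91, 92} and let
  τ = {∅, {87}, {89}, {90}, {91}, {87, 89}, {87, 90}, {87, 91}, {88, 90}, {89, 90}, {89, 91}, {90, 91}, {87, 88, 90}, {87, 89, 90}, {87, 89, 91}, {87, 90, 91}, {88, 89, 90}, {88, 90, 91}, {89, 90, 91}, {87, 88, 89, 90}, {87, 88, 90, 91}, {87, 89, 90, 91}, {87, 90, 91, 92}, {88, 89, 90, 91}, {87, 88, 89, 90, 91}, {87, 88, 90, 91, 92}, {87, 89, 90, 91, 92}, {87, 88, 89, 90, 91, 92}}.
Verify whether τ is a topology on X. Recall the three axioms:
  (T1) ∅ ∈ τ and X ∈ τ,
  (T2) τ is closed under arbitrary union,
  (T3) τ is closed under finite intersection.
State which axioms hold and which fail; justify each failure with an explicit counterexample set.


τ IS a topology on X.

Axiom (T1): ∅ ∈ τ? Yes; X ∈ τ? Yes.
Axiom (T2/T3): check pairwise unions and intersections of members of τ.
All pairwise intersections and unions checked — each lies in τ. Therefore τ satisfies (T1), (T2), (T3): it IS a topology on X.


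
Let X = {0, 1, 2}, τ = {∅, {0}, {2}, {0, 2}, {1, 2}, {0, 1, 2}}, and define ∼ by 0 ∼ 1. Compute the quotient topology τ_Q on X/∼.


X/∼ = {[0=1], [2]}; |τ_Q| = 3.

Equivalence classes: [0=1], [2].
Quotient map π: X → X/∼ sends 0 ↦ [0=1], 1 ↦ [0=1], 2 ↦ [2].
For each subset V ⊆ X/∼, compute π^{-1}(V) ⊆ X and check whether π^{-1}(V) ∈ τ. V is open in τ_Q iff π^{-1}(V) ∈ τ.
  V = {}: π^{-1}(V) = ∅ ∈ τ ✓.
  V = {[0=1]}: π^{-1}(V) = {0, 1} ∉ τ ✗.
  V = {[2]}: π^{-1}(V) = {2} ∈ τ ✓.
  V = {[0=1], [2]}: π^{-1}(V) = {0, 1, 2} ∈ τ ✓.
Open sets in the quotient: τ_Q = {{}, {[2]}, {[0=1], [2]}} (3 elements).


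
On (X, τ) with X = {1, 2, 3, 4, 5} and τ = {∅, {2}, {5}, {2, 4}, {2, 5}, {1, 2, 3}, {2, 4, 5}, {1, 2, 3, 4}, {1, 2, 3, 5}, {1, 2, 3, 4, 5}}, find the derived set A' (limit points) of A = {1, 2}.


A' = {1, 3, 4}

For each x ∈ X, list the open sets U ∈ τ with x ∈ U, then check whether U ∩ (A ∖ {x}) ≠ ∅ for every such U.
  x = 1: opens ∋ x are {1, 2, 3}, {1, 2, 3, 4}, {1, 2, 3, 5}, {1, 2, 3, 4, 5}; each meets A ∖ {1}, so x IS a limit point.
  x = 2: open {2} ∋ x has {2} ∩ (A ∖ {2}) = ∅, so x is NOT a limit point.
  x = 3: opens ∋ x are {1, 2, 3}, {1, 2, 3, 4}, {1, 2, 3, 5}, {1, 2, 3, 4, 5}; each meets A ∖ {3}, so x IS a limit point.
  x = 4: opens ∋ x are {2, 4}, {2, 4, 5}, {1, 2, 3, 4}, {1, 2, 3, 4, 5}; each meets A ∖ {4}, so x IS a limit point.
  x = 5: open {5} ∋ x has {5} ∩ (A ∖ {5}) = ∅, so x is NOT a limit point.
Collecting: A' = {1, 3, 4}.


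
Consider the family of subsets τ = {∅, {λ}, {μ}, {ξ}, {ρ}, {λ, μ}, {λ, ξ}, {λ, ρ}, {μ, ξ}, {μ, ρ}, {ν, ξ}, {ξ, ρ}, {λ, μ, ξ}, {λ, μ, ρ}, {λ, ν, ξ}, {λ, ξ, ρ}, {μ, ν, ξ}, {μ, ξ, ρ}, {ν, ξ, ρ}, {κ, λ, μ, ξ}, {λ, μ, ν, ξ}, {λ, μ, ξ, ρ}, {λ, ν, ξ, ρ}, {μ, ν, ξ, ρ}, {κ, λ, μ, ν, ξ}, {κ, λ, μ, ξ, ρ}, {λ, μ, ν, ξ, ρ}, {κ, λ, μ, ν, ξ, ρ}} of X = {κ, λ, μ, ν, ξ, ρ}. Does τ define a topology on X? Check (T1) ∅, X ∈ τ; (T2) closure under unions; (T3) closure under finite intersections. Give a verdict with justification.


τ IS a topology on X.

Axiom (T1): ∅ ∈ τ? Yes; X ∈ τ? Yes.
Axiom (T2/T3): check pairwise unions and intersections of members of τ.
All pairwise intersections and unions checked — each lies in τ. Therefore τ satisfies (T1), (T2), (T3): it IS a topology on X.


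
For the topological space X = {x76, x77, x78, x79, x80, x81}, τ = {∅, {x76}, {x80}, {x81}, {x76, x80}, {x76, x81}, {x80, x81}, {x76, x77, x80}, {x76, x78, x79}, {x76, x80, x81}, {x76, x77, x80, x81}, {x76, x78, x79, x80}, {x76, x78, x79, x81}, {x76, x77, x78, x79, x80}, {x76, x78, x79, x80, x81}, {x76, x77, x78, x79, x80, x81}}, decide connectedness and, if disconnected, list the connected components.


(X, τ) is disconnected; components = [{x81}, {x76, x77, x78, x79, x80}].

Find clopen sets (U ∈ τ with X ∖ U ∈ τ):
  U = ∅, X ∖ U = {x76, x77, x78, x79, x80, x81} — both open, so U is clopen.
  U = {x81}, X ∖ U = {x76, x77, x78, x79, x80} — both open, so U is clopen.
  U = {x76, x77, x78, x79, x80}, X ∖ U = {x81} — both open, so U is clopen.
  U = {x76, x77, x78, x79, x80, x81}, X ∖ U = ∅ — both open, so U is clopen.
Nontrivial clopen(s) exist: e.g. {x76, x77, x78, x79, x80}. So (X, τ) is disconnected.
Compute connected components by grouping points that agree on all clopens:
  component: {x81}
  component: {x76, x77, x78, x79, x80}


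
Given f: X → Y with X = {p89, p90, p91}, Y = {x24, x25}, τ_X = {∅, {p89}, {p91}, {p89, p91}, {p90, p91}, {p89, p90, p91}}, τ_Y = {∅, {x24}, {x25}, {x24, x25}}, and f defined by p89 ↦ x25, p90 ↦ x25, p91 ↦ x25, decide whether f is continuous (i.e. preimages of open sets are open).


f IS continuous.

Compute f^{-1}(U) for each U ∈ τ_Y:
  U = ∅: f^{-1}(U) = ∅ ∈ τ_X ✓.
  U = {x24}: f^{-1}(U) = ∅ ∈ τ_X ✓.
  U = {x25}: f^{-1}(U) = {p89, p90, p91} ∈ τ_X ✓.
  U = {x24, x25}: f^{-1}(U) = {p89, p90, p91} ∈ τ_X ✓.
Every preimage lies in τ_X, so f IS continuous.


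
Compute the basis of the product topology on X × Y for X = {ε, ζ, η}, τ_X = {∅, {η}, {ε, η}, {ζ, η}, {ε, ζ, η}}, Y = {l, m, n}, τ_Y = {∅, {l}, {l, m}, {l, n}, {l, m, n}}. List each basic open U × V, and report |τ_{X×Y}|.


Basis B = {∅ × ∅, {η} × {l}, {ε, η} × {l}, {ζ, η} × {l}, {η} × {l, m}, {η} × {l, n}, {ε, ζ, η} × {l}, {η} × {l, m, n}, {ε, η} × {l, m}, {ε, η} × {l, n}, {ζ, η} × {l, m}, {ζ, η} × {l, n}, {ε, η} × {l, m, n}, {ε, ζ, η} × {l, m}, {ε, ζ, η} × {l, n}, {ζ, η} × {l, m, n}, {ε, ζ, η} × {l, m, n}}; |τ_{X×Y}| = 48.

Enumerate products U × V with U ∈ τ_X, V ∈ τ_Y (deduplicated):
  ∅ × ∅ = {} (∅)
  {η} × {l} = {(η,l)}
  {ε, η} × {l} = {(ε,l), (η,l)}
  {ζ, η} × {l} = {(ζ,l), (η,l)}
  {η} × {l, m} = {(η,l), (η,m)}
  {η} × {l, n} = {(η,l), (η,n)}
  {ε, ζ, η} × {l} = {(ε,l), (ζ,l), (η,l)}
  {η} × {l, m, n} = {(η,l), (η,m), (η,n)}
  {ε, η} × {l, m} = {(ε,l), (ε,m), (η,l), (η,m)}
  {ε, η} × {l, n} = {(ε,l), (ε,n), (η,l), (η,n)}
  {ζ, η} × {l, m} = {(ζ,l), (ζ,m), (η,l), (η,m)}
  {ζ, η} × {l, n} = {(ζ,l), (ζ,n), (η,l), (η,n)}
  {ε, η} × {l, m, n} = {(ε,l), (ε,m), (ε,n), (η,l), (η,m), (η,n)}
  {ε, ζ, η} × {l, m} = {(ε,l), (ε,m), (ζ,l), (ζ,m), (η,l), (η,m)}
  {ε, ζ, η} × {l, n} = {(ε,l), (ε,n), (ζ,l), (ζ,n), (η,l), (η,n)}
  {ζ, η} × {l, m, n} = {(ζ,l), (ζ,m), (ζ,n), (η,l), (η,m), (η,n)}
  {ε, ζ, η} × {l, m, n} = {(ε,l), (ε,m), (ε,n), (ζ,l), (ζ,m), (ζ,n), (η,l), (η,m), (η,n)}
These 17 distinct sets form the basis B.
Close under arbitrary unions to get τ_{X×Y}; counting gives |τ_{X×Y}| = 48.
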